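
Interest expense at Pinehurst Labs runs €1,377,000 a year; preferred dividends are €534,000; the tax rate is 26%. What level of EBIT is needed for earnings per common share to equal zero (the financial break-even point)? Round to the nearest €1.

€2,098,622

Grossing the preferred dividend up to pre-tax terms: €534,000 / (1 − 0.26) = €721,621.62.
Financial break-even EBIT = interest + D_p ÷ (1 − t) = €1,377,000 + €721,621.62 = €2,098,621.62.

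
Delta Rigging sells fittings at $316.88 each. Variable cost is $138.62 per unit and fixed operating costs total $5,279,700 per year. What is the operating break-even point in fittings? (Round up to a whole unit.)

Unit CM = price − variable cost = $316.88 − $138.62 = $178.26.
Break-even Q = $5,279,700 / $178.26 = 29,617.97 → 29,618 fittings.

29,618 fittings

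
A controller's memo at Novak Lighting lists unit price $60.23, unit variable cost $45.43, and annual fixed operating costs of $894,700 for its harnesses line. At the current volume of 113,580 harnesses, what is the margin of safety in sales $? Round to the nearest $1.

$3,199,857

Contribution margin per unit = $60.23 − $45.43 = $14.80. Break-even units = $894,700 ÷ $14.80 = 60,452.70; break-even revenue = 60,452.70 × $60.23 = $3,641,066.28.
Current sales = 113,580 × $60.23 = $6,840,923.40.
Margin of safety = $6,840,923.40 − $3,641,066.28 = $3,199,857.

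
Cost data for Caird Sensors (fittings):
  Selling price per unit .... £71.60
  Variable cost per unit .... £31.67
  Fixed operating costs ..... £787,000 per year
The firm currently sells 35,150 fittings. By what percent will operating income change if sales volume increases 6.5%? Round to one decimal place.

+14.8%

Contribution at this volume is 35,150 × £39.93 = £1,403,539.50.
EBIT = £1,403,539.50 − £787,000 = £616,539.50.
Degree of operating leverage = £1,403,539.50 / £616,539.50 = 2.2765.
%ΔEBIT = DOL × %ΔSales = 2.2765 × +6.5% = +14.8%.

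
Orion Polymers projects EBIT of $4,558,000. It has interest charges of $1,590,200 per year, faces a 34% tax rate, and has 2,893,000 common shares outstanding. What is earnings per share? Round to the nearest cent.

$0.68

Pre-tax income = $4,558,000 − $1,590,200.00 = $2,967,800.00.
Net income = $2,967,800.00 × (1 − 0.34) = $1,958,748.00.
EPS = $1,958,748.00 ÷ 2,893,000 = $0.68.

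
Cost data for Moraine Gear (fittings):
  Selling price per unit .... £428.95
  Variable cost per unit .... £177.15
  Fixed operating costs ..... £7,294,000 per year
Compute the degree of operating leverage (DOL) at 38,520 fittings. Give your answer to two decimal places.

Total contribution margin = 38,520 × £251.80 = £9,699,336.00.
Operating income = contribution − fixed costs = £9,699,336.00 − £7,294,000 = £2,405,336.00.
Degree of operating leverage = £9,699,336.00 / £2,405,336.00 = 4.0324.

4.03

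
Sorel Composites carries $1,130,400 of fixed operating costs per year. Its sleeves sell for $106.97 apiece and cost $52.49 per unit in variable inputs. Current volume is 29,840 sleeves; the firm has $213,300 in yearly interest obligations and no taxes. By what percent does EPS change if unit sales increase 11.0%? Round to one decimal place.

+63.4%

Contribution at this volume is 29,840 × $54.48 = $1,625,683.20.
Operating income = contribution − fixed costs = $1,625,683.20 − $1,130,400 = $495,283.20.
After interest of $213,300.00, pre-tax earnings = $281,983.20.
Degree of combined leverage = contribution ÷ (EBIT − I) = $1,625,683.20 ÷ $281,983.20 = 5.7652.
EPS therefore changes by 5.7652 × (+11.0%) = +63.4%.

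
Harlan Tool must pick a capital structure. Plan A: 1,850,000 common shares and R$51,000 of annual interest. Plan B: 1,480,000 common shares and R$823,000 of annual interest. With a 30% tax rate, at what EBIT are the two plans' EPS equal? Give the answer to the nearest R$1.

At indifference, (EBIT − 51,000)(1 − t)/1,850,000 = (EBIT − 823,000)(1 − t)/1,480,000.
The (1 − t) factor cancels: (EBIT − 51,000) × 1,480,000 = (EBIT − 823,000) × 1,850,000.
Solving, EBIT = (823,000·1,850,000 − 51,000·1,480,000) / (1,850,000 − 1,480,000) = 1,447,070,000,000 / 370,000 = 3,911,000.00.

R$3,911,000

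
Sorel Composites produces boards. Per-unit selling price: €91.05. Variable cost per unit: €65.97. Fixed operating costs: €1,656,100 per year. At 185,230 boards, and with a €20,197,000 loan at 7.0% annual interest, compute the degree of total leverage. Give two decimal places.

2.95

At 185,230 units, contribution = 185,230 × €25.08 = €4,645,568.40.
Operating income = contribution − fixed costs = €4,645,568.40 − €1,656,100 = €2,989,468.40. Interest = €1,413,790.00, so EBIT − I = €1,575,678.40.
DCL = contribution ÷ (EBIT − I) = €4,645,568.40 ÷ €1,575,678.40 = 2.9483.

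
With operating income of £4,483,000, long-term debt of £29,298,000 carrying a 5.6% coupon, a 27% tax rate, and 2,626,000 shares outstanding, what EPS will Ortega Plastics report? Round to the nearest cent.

£0.79

Pre-tax income = £4,483,000 − £1,640,688.00 = £2,842,312.00.
After tax at 27%: net income = £2,842,312.00 × 0.73 = £2,074,887.76.
Per share: £2,074,887.76 / 2,626,000 shares = £0.79.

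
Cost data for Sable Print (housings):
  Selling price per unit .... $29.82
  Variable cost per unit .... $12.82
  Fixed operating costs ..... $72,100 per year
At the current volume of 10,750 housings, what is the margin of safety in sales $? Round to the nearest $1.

Contribution margin per unit = $29.82 − $12.82 = $17.00. Break-even units = $72,100 ÷ $17.00 = 4,241.18; break-even revenue = 4,241.18 × $29.82 = $126,471.88.
Current sales = 10,750 × $29.82 = $320,565.00.
Margin of safety = $320,565.00 − $126,471.88 = $194,093.

$194,093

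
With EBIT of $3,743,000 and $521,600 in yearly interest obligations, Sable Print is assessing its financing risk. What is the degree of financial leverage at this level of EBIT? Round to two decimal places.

Annual interest charges come to $521,600.00.
DFL = EBIT ÷ (EBIT − I) = $3,743,000 ÷ ($3,743,000 − $521,600.00) = $3,743,000 ÷ $3,221,400.00 = 1.1619.

1.16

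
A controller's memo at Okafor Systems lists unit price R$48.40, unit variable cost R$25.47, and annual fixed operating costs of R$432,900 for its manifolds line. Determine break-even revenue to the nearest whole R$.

CM per unit = R$48.40 − R$25.47 = R$22.93; CM ratio = R$22.93 / R$48.40 = 0.4738.
Break-even revenue = fixed costs × price ÷ CM = R$432,900 × R$48.40 ÷ R$22.93 = R$913,753.

R$913,753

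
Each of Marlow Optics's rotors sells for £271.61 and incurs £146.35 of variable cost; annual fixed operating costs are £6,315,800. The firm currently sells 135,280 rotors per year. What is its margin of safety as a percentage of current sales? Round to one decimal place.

Each unit contributes £271.61 − £146.35 = £125.26. Break-even units = £6,315,800 ÷ £125.26 = 50,421.52; break-even revenue = 50,421.52 × £271.61 = £13,694,989.92.
Actual sales revenue = 135,280 × £271.61 = £36,743,400.80.
Margin of safety = (£36,743,400.80 − £13,694,989.92) ÷ £36,743,400.80 = 62.7%.

62.7%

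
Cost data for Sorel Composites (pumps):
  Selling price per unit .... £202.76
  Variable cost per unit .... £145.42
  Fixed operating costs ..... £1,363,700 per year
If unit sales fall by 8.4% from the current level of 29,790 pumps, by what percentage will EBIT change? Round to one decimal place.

-41.7%

Total contribution margin = 29,790 × £57.34 = £1,708,158.60.
Operating income = contribution − fixed costs = £1,708,158.60 − £1,363,700 = £344,458.60.
So DOL = total CM / EBIT = £1,708,158.60 / £344,458.60 = 4.9590.
So EBIT moves 4.9590 × (-8.4%) = -41.7%.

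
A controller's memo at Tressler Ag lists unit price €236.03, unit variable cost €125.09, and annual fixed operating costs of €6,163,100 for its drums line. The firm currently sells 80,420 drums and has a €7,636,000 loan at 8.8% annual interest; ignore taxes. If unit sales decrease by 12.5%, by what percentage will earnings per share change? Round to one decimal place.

At 80,420 units, contribution = 80,420 × €110.94 = €8,921,794.80.
EBIT = €8,921,794.80 − €6,163,100 = €2,758,694.80.
After interest of €671,968.00, pre-tax earnings = €2,086,726.80.
DCL = total CM / (EBIT − I) = €8,921,794.80 / €2,086,726.80 = 4.2755.
%ΔEPS = DCL × %ΔSales = 4.2755 × -12.5% = -53.4%.

-53.4%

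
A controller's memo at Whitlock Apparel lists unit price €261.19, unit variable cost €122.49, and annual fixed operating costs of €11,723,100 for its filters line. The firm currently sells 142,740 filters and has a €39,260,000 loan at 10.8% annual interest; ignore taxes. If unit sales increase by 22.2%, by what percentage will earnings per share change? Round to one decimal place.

Total contribution margin = 142,740 × €138.70 = €19,798,038.00.
EBIT = €19,798,038.00 − €11,723,100 = €8,074,938.00.
After interest of €4,240,080.00, pre-tax earnings = €3,834,858.00.
DCL = total CM / (EBIT − I) = €19,798,038.00 / €3,834,858.00 = 5.1627.
%ΔEPS = DCL × %ΔSales = 5.1627 × +22.2% = +114.6%.

+114.6%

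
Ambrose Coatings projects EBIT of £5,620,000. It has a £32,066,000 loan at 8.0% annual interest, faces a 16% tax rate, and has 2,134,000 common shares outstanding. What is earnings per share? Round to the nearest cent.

Pre-tax income = £5,620,000 − £2,565,280.00 = £3,054,720.00.
Net income = £3,054,720.00 × (1 − 0.16) = £2,565,964.80.
EPS = £2,565,964.80 ÷ 2,134,000 = £1.20.

£1.20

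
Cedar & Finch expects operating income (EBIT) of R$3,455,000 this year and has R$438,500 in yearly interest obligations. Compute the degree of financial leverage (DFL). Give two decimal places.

Annual interest charges come to R$438,500.00.
Degree of financial leverage = EBIT / (EBIT − interest) = R$3,455,000 / R$3,016,500.00 = 1.1454.

1.15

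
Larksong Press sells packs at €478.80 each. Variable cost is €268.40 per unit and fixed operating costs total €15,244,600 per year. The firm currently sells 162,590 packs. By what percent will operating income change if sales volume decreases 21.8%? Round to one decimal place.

Total contribution margin = 162,590 × €210.40 = €34,208,936.00.
Subtracting fixed costs: EBIT = €34,208,936.00 − €15,244,600 = €18,964,336.00.
Degree of operating leverage = €34,208,936.00 / €18,964,336.00 = 1.8039.
So EBIT moves 1.8039 × (-21.8%) = -39.3%.

-39.3%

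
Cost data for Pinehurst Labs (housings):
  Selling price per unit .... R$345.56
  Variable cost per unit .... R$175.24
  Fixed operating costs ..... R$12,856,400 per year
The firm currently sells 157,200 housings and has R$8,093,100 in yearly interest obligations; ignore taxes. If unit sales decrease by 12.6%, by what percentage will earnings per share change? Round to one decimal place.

At 157,200 units, contribution = 157,200 × R$170.32 = R$26,774,304.00.
EBIT = R$26,774,304.00 − R$12,856,400 = R$13,917,904.00.
After interest of R$8,093,100.00, pre-tax earnings = R$5,824,804.00.
Degree of combined leverage = contribution ÷ (EBIT − I) = R$26,774,304.00 ÷ R$5,824,804.00 = 4.5966.
%ΔEPS = DCL × %ΔSales = 4.5966 × -12.6% = -57.9%.

-57.9%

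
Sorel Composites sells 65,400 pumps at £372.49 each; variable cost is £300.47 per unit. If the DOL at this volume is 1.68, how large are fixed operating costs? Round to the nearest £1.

£1,906,472

Total contribution margin = 65,400 × £72.02 = £4,710,108.00.
DOL = contribution / EBIT, so EBIT = £4,710,108.00 / 1.68 = £2,803,635.71.
And FC = contribution − EBIT = £4,710,108.00 − £2,803,635.71 = £1,906,472.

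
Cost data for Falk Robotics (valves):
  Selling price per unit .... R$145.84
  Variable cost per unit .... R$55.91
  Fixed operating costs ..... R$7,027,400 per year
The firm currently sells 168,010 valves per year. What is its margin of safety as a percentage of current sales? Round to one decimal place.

Each unit contributes R$145.84 − R$55.91 = R$89.93. Break-even units = R$7,027,400 ÷ R$89.93 = 78,143.00; break-even revenue = 78,143.00 × R$145.84 = R$11,396,375.14.
Current sales = 168,010 × R$145.84 = R$24,502,578.40.
Margin of safety = (R$24,502,578.40 − R$11,396,375.14) ÷ R$24,502,578.40 = 53.5%.

53.5%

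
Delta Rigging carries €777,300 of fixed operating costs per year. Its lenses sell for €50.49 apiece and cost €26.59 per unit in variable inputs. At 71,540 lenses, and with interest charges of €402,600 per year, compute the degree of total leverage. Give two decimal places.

3.23

Contribution at this volume is 71,540 × €23.90 = €1,709,806.00.
EBIT = €1,709,806.00 − €777,300 = €932,506.00. Interest = €402,600.00, so EBIT − I = €529,906.00.
DCL = contribution ÷ (EBIT − I) = €1,709,806.00 ÷ €529,906.00 = 3.2266.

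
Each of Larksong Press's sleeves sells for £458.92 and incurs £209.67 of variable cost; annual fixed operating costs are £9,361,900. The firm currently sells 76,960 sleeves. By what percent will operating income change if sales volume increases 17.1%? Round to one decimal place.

+33.4%

At 76,960 units, contribution = 76,960 × £249.25 = £19,182,280.00.
EBIT = £19,182,280.00 − £9,361,900 = £9,820,380.00.
DOL = contribution ÷ EBIT = £19,182,280.00 ÷ £9,820,380.00 = 1.9533.
%ΔEBIT = DOL × %ΔSales = 1.9533 × +17.1% = +33.4%.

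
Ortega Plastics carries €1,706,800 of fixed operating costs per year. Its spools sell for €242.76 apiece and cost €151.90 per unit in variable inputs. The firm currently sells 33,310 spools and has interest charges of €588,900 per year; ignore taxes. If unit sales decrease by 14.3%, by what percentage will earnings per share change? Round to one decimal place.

-59.2%

Total contribution margin = 33,310 × €90.86 = €3,026,546.60.
Operating income = contribution − fixed costs = €3,026,546.60 − €1,706,800 = €1,319,746.60.
Interest = €588,900.00, so EBIT − I = €730,846.60.
Degree of combined leverage = contribution ÷ (EBIT − I) = €3,026,546.60 ÷ €730,846.60 = 4.1412.
EPS therefore changes by 4.1412 × (-14.3%) = -59.2%.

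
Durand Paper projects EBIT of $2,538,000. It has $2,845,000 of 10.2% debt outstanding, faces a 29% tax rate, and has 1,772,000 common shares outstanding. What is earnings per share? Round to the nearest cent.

Interest = $290,190.00, so EBT = $2,538,000 − $290,190.00 = $2,247,810.00.
Net income = $2,247,810.00 × (1 − 0.29) = $1,595,945.10.
EPS = $1,595,945.10 ÷ 1,772,000 = $0.90.

$0.90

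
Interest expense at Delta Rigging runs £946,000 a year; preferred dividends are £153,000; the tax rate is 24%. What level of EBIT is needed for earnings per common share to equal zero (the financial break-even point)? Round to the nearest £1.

Preferred dividends are paid after tax, so their pre-tax equivalent is £153,000 ÷ (1 − 0.24) = £201,315.79.
EPS = 0 when EBIT covers interest plus the pre-tax preferred burden: £946,000 + £201,315.79 = £1,147,315.79.

£1,147,316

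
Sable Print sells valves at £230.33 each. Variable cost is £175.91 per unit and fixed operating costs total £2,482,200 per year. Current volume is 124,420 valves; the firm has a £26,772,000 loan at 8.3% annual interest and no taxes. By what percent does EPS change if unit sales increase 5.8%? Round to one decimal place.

+19.0%

Contribution at this volume is 124,420 × £54.42 = £6,770,936.40.
Subtracting fixed costs: EBIT = £6,770,936.40 − £2,482,200 = £4,288,736.40.
After interest of £2,222,076.00, pre-tax earnings = £2,066,660.40.
Degree of combined leverage = contribution ÷ (EBIT − I) = £6,770,936.40 ÷ £2,066,660.40 = 3.2763.
%ΔEPS = DCL × %ΔSales = 3.2763 × +5.8% = +19.0%.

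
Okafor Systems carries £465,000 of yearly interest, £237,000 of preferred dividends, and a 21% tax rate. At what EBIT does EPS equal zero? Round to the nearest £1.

£765,000

Preferred dividends are paid after tax, so their pre-tax equivalent is £237,000 ÷ (1 − 0.21) = £300,000.00.
Financial break-even EBIT = interest + D_p ÷ (1 − t) = £465,000 + £300,000.00 = £765,000.00.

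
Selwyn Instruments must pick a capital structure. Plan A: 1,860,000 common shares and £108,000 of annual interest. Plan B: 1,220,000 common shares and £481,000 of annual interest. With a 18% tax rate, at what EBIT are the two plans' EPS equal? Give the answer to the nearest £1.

£1,192,031

At indifference, (EBIT − 108,000)(1 − t)/1,860,000 = (EBIT − 481,000)(1 − t)/1,220,000.
The (1 − t) factor cancels: (EBIT − 108,000) × 1,220,000 = (EBIT − 481,000) × 1,860,000.
Solving, EBIT = (481,000·1,860,000 − 108,000·1,220,000) / (1,860,000 − 1,220,000) = 762,900,000,000 / 640,000 = 1,192,031.25.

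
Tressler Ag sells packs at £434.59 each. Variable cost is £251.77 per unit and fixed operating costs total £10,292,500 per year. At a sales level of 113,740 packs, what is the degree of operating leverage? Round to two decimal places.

1.98

At 113,740 units, contribution = 113,740 × £182.82 = £20,793,946.80.
Operating income = contribution − fixed costs = £20,793,946.80 − £10,292,500 = £10,501,446.80.
Degree of operating leverage = £20,793,946.80 / £10,501,446.80 = 1.9801.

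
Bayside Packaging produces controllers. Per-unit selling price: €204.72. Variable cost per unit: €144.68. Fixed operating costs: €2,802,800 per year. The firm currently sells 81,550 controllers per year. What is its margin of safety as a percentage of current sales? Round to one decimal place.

Contribution margin per unit = €204.72 − €144.68 = €60.04. Break-even units = €2,802,800 ÷ €60.04 = 46,682.21; break-even revenue = 46,682.21 × €204.72 = €9,556,782.41.
Actual sales revenue = 81,550 × €204.72 = €16,694,916.00.
Margin of safety = (€16,694,916.00 − €9,556,782.41) ÷ €16,694,916.00 = 42.8%.

42.8%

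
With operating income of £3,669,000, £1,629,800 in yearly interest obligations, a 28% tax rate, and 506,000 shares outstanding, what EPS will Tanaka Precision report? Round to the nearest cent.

Interest = £1,629,800.00, so EBT = £3,669,000 − £1,629,800.00 = £2,039,200.00.
After tax at 28%: net income = £2,039,200.00 × 0.72 = £1,468,224.00.
EPS = £1,468,224.00 ÷ 506,000 = £2.90.

£2.90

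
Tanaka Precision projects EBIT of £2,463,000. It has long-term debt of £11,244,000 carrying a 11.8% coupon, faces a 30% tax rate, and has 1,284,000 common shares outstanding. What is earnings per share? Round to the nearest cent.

£0.62

Interest = £1,326,792.00, so EBT = £2,463,000 − £1,326,792.00 = £1,136,208.00.
After tax at 30%: net income = £1,136,208.00 × 0.70 = £795,345.60.
Per share: £795,345.60 / 1,284,000 shares = £0.62.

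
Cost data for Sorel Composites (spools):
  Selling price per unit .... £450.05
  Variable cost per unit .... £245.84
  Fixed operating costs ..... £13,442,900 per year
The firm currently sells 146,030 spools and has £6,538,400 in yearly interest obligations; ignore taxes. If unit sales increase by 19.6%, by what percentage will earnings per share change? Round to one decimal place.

Contribution at this volume is 146,030 × £204.21 = £29,820,786.30.
Operating income = contribution − fixed costs = £29,820,786.30 − £13,442,900 = £16,377,886.30.
Interest = £6,538,400.00, so EBIT − I = £9,839,486.30.
Degree of combined leverage = contribution ÷ (EBIT − I) = £29,820,786.30 ÷ £9,839,486.30 = 3.0307.
%ΔEPS = DCL × %ΔSales = 3.0307 × +19.6% = +59.4%.

+59.4%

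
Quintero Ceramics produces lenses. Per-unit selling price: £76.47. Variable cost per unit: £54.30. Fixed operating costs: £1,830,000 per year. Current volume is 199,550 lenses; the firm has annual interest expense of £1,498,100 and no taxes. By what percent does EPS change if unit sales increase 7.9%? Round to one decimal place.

Contribution at this volume is 199,550 × £22.17 = £4,424,023.50.
Subtracting fixed costs: EBIT = £4,424,023.50 − £1,830,000 = £2,594,023.50.
After interest of £1,498,100.00, pre-tax earnings = £1,095,923.50.
DCL = total CM / (EBIT − I) = £4,424,023.50 / £1,095,923.50 = 4.0368.
%ΔEPS = DCL × %ΔSales = 4.0368 × +7.9% = +31.9%.

+31.9%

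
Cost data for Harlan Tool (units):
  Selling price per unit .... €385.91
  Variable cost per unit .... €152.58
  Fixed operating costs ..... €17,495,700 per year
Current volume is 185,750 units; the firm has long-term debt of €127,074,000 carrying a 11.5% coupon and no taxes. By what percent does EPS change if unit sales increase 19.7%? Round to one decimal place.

+76.0%

At 185,750 units, contribution = 185,750 × €233.33 = €43,341,047.50.
EBIT = €43,341,047.50 − €17,495,700 = €25,845,347.50.
After interest of €14,613,510.00, pre-tax earnings = €11,231,837.50.
DCL = total CM / (EBIT − I) = €43,341,047.50 / €11,231,837.50 = 3.8588.
EPS therefore changes by 3.8588 × (+19.7%) = +76.0%.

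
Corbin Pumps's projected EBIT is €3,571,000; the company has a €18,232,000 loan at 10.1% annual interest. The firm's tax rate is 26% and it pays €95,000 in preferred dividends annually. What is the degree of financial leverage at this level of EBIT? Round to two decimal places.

Interest = €1,841,432.00.
Preferred dividends grossed up pre-tax: €95,000 / (1 − 0.26) = €128,378.38.
DFL = EBIT ÷ [EBIT − I − D_p/(1−t)] = €3,571,000 ÷ [€3,571,000 − €1,841,432.00 − €128,378.38] = €3,571,000 ÷ €1,601,189.62 = 2.2302.

2.23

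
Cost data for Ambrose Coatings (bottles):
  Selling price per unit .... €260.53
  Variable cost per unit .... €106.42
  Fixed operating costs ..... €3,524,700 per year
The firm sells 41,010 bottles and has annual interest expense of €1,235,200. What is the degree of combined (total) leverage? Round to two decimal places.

4.05

Contribution at this volume is 41,010 × €154.11 = €6,320,051.10.
EBIT = €6,320,051.10 − €3,524,700 = €2,795,351.10. Interest = €1,235,200.00.
DOL = €6,320,051.10 ÷ €2,795,351.10 = 2.2609; DFL = €2,795,351.10 ÷ €1,560,151.10 = 1.7917.
DCL = DOL × DFL = 2.2609 × 1.7917 = 4.0509.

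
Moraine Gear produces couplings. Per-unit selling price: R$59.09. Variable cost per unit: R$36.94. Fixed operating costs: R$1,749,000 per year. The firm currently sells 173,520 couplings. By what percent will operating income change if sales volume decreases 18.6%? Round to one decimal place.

At 173,520 units, contribution = 173,520 × R$22.15 = R$3,843,468.00.
Operating income = contribution − fixed costs = R$3,843,468.00 − R$1,749,000 = R$2,094,468.00.
Degree of operating leverage = R$3,843,468.00 / R$2,094,468.00 = 1.8351.
So EBIT moves 1.8351 × (-18.6%) = -34.1%.

-34.1%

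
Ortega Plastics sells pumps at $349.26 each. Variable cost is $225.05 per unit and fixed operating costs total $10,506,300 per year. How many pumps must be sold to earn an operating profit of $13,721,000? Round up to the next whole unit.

Unit CM = price − variable cost = $349.26 − $225.05 = $124.21.
Required volume = (fixed costs + target profit) ÷ CM = ($10,506,300 + $13,721,000) ÷ $124.21 = 195,051.12, so 195,052 pumps.

195,052 pumps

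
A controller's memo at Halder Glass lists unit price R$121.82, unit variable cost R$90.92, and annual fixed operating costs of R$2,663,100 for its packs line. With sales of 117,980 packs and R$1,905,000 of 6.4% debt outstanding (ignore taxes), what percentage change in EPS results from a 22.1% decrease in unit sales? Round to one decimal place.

Total contribution margin = 117,980 × R$30.90 = R$3,645,582.00.
EBIT = R$3,645,582.00 − R$2,663,100 = R$982,482.00.
Interest = R$121,920.00, so EBIT − I = R$860,562.00.
Degree of combined leverage = contribution ÷ (EBIT − I) = R$3,645,582.00 ÷ R$860,562.00 = 4.2363.
%ΔEPS = DCL × %ΔSales = 4.2363 × -22.1% = -93.6%.

-93.6%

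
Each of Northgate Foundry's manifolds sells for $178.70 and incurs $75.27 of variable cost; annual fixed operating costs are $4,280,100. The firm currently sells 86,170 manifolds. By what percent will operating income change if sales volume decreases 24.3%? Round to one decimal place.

-46.8%

At 86,170 units, contribution = 86,170 × $103.43 = $8,912,563.10.
EBIT = $8,912,563.10 − $4,280,100 = $4,632,463.10.
Degree of operating leverage = $8,912,563.10 / $4,632,463.10 = 1.9239.
So EBIT moves 1.9239 × (-24.3%) = -46.8%.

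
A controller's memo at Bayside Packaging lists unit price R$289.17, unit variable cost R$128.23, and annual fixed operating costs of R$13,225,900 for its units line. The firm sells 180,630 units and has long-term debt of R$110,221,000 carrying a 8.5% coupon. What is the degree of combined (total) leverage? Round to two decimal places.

At 180,630 units, contribution = 180,630 × R$160.94 = R$29,070,592.20.
Subtracting fixed costs: EBIT = R$29,070,592.20 − R$13,225,900 = R$15,844,692.20. Interest = R$9,368,785.00, so EBIT − I = R$6,475,907.20.
DCL = contribution ÷ (EBIT − I) = R$29,070,592.20 ÷ R$6,475,907.20 = 4.4890.

4.49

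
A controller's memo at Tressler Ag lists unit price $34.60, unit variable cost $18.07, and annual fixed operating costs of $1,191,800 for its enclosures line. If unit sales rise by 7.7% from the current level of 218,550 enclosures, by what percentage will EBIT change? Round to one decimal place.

Total contribution margin = 218,550 × $16.53 = $3,612,631.50.
EBIT = $3,612,631.50 − $1,191,800 = $2,420,831.50.
So DOL = total CM / EBIT = $3,612,631.50 / $2,420,831.50 = 1.4923.
%ΔEBIT = DOL × %ΔSales = 1.4923 × +7.7% = +11.5%.

+11.5%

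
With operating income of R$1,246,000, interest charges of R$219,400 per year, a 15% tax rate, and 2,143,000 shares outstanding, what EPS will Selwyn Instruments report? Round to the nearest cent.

R$0.41

Interest = R$219,400.00, so EBT = R$1,246,000 − R$219,400.00 = R$1,026,600.00.
After tax at 15%: net income = R$1,026,600.00 × 0.85 = R$872,610.00.
Per share: R$872,610.00 / 2,143,000 shares = R$0.41.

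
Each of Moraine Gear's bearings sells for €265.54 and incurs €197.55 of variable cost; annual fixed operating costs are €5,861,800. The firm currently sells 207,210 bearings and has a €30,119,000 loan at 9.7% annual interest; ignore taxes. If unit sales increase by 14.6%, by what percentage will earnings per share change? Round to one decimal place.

+38.8%

Total contribution margin = 207,210 × €67.99 = €14,088,207.90.
EBIT = €14,088,207.90 − €5,861,800 = €8,226,407.90.
After interest of €2,921,543.00, pre-tax earnings = €5,304,864.90.
DCL = total CM / (EBIT − I) = €14,088,207.90 / €5,304,864.90 = 2.6557.
EPS therefore changes by 2.6557 × (+14.6%) = +38.8%.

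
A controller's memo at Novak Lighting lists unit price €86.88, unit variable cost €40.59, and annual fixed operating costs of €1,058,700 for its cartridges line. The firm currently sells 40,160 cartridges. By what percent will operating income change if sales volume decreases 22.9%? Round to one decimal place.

Total contribution margin = 40,160 × €46.29 = €1,859,006.40.
Operating income = contribution − fixed costs = €1,859,006.40 − €1,058,700 = €800,306.40.
DOL = contribution ÷ EBIT = €1,859,006.40 ÷ €800,306.40 = 2.3229.
So EBIT moves 2.3229 × (-22.9%) = -53.2%.

-53.2%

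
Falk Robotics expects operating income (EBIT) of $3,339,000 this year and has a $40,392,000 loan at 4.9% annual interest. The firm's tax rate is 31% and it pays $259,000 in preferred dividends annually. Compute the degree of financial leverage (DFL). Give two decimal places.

Interest = $1,979,208.00.
Pre-tax preferred-dividend burden = $259,000 ÷ (1 − 0.31) = $375,362.32.
DFL = EBIT ÷ [EBIT − I − D_p/(1−t)] = $3,339,000 ÷ [$3,339,000 − $1,979,208.00 − $375,362.32] = $3,339,000 ÷ $984,429.68 = 3.3918.

3.39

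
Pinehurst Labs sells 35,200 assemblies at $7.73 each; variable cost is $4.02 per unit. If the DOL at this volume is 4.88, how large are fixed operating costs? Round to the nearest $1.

At 35,200 units, contribution = 35,200 × $3.71 = $130,592.00.
DOL = contribution / EBIT, so EBIT = $130,592.00 / 4.88 = $26,760.66.
Fixed costs = CM − EBIT = $130,592.00 − $26,760.66 = $103,831.

$103,831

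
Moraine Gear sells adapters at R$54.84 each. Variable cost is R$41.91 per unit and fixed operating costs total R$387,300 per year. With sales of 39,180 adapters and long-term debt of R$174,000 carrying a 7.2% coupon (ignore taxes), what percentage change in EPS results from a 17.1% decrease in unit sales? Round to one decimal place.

At 39,180 units, contribution = 39,180 × R$12.93 = R$506,597.40.
Operating income = contribution − fixed costs = R$506,597.40 − R$387,300 = R$119,297.40.
Interest = R$12,528.00, so EBIT − I = R$106,769.40.
DCL = total CM / (EBIT − I) = R$506,597.40 / R$106,769.40 = 4.7448.
%ΔEPS = DCL × %ΔSales = 4.7448 × -17.1% = -81.1%.

-81.1%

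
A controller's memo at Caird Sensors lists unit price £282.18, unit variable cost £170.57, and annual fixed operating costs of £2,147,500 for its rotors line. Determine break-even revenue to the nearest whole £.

£5,429,456

Contribution margin per unit = £282.18 − £170.57 = £111.61, a CM ratio of £111.61 ÷ £282.18 = 0.3955.
Break-even sales = FC ÷ CM ratio = £2,147,500 × £282.18 / £111.61 = £5,429,456.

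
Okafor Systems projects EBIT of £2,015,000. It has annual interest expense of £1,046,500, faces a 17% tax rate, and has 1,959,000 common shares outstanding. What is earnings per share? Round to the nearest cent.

£0.41

Interest = £1,046,500.00, so EBT = £2,015,000 − £1,046,500.00 = £968,500.00.
After tax at 17%: net income = £968,500.00 × 0.83 = £803,855.00.
Per share: £803,855.00 / 1,959,000 shares = £0.41.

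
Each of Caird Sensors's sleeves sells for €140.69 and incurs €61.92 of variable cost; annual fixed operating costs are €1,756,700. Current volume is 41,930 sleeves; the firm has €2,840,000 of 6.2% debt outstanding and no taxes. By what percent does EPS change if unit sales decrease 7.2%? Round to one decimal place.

Total contribution margin = 41,930 × €78.77 = €3,302,826.10.
EBIT = €3,302,826.10 − €1,756,700 = €1,546,126.10.
After interest of €176,080.00, pre-tax earnings = €1,370,046.10.
Degree of combined leverage = contribution ÷ (EBIT − I) = €3,302,826.10 ÷ €1,370,046.10 = 2.4107.
EPS therefore changes by 2.4107 × (-7.2%) = -17.4%.

-17.4%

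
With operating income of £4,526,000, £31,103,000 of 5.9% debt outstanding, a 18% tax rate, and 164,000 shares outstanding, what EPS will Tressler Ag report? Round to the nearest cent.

£13.45

Pre-tax income = £4,526,000 − £1,835,077.00 = £2,690,923.00.
After tax at 18%: net income = £2,690,923.00 × 0.82 = £2,206,556.86.
Per share: £2,206,556.86 / 164,000 shares = £13.45.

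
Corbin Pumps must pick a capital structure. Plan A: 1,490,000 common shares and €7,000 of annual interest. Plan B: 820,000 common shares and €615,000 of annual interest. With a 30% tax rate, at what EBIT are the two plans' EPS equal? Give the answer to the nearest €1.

At indifference, (EBIT − 7,000)(1 − t)/1,490,000 = (EBIT − 615,000)(1 − t)/820,000.
Cancelling (1 − t) and cross-multiplying: 820,000·(EBIT − 7,000) = 1,490,000·(EBIT − 615,000).
Solving, EBIT = (615,000·1,490,000 − 7,000·820,000) / (1,490,000 − 820,000) = 910,610,000,000 / 670,000 = 1,359,119.40.

€1,359,119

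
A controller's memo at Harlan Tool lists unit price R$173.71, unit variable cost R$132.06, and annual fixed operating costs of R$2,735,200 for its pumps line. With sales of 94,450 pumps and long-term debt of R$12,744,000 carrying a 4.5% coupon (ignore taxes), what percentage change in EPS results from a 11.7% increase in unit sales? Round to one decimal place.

+73.6%

At 94,450 units, contribution = 94,450 × R$41.65 = R$3,933,842.50.
EBIT = R$3,933,842.50 − R$2,735,200 = R$1,198,642.50.
After interest of R$573,480.00, pre-tax earnings = R$625,162.50.
DCL = total CM / (EBIT − I) = R$3,933,842.50 / R$625,162.50 = 6.2925.
EPS therefore changes by 6.2925 × (+11.7%) = +73.6%.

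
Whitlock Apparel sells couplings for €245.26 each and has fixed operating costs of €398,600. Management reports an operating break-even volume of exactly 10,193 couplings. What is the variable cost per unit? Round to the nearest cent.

At break-even, FC = Q × (P − VC), so P − VC = €398,600 ÷ 10,193 = €39.1053.
Hence VC = price − CM = €245.26 − €39.1053 = €206.15.

€206.15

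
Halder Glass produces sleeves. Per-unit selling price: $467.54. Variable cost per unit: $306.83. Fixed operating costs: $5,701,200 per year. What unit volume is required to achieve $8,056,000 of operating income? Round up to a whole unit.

85,603 sleeves

Contribution margin per unit = $467.54 − $306.83 = $160.71.
Units = (FC + target) / CM = ($5,701,200 + $8,056,000) / $160.71 = 85,602.64, so 85,603 sleeves.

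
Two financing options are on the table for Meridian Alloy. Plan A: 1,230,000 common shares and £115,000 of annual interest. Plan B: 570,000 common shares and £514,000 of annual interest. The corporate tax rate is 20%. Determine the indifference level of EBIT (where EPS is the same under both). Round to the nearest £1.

At indifference, (EBIT − 115,000)(1 − t)/1,230,000 = (EBIT − 514,000)(1 − t)/570,000.
The (1 − t) factor cancels: (EBIT − 115,000) × 570,000 = (EBIT − 514,000) × 1,230,000.
Solving, EBIT = (514,000·1,230,000 − 115,000·570,000) / (1,230,000 − 570,000) = 566,670,000,000 / 660,000 = 858,590.91.

£858,591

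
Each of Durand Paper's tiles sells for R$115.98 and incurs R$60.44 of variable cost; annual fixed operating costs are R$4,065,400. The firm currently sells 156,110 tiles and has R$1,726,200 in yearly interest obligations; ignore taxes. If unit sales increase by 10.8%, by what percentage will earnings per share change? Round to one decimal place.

+32.5%

Contribution at this volume is 156,110 × R$55.54 = R$8,670,349.40.
Subtracting fixed costs: EBIT = R$8,670,349.40 − R$4,065,400 = R$4,604,949.40.
After interest of R$1,726,200.00, pre-tax earnings = R$2,878,749.40.
DCL = total CM / (EBIT − I) = R$8,670,349.40 / R$2,878,749.40 = 3.0118.
EPS therefore changes by 3.0118 × (+10.8%) = +32.5%.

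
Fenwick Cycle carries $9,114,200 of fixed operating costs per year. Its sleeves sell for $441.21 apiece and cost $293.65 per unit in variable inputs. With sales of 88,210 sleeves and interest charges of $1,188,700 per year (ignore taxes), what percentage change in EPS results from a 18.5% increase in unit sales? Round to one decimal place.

At 88,210 units, contribution = 88,210 × $147.56 = $13,016,267.60.
Operating income = contribution − fixed costs = $13,016,267.60 − $9,114,200 = $3,902,067.60.
Interest = $1,188,700.00, so EBIT − I = $2,713,367.60.
Degree of combined leverage = contribution ÷ (EBIT − I) = $13,016,267.60 ÷ $2,713,367.60 = 4.7971.
EPS therefore changes by 4.7971 × (+18.5%) = +88.7%.

+88.7%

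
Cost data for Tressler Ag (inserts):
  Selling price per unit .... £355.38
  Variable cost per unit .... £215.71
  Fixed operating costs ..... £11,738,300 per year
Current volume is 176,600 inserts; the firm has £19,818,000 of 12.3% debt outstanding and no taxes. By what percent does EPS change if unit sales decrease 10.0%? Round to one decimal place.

Total contribution margin = 176,600 × £139.67 = £24,665,722.00.
Operating income = contribution − fixed costs = £24,665,722.00 − £11,738,300 = £12,927,422.00.
Interest = £2,437,614.00, so EBIT − I = £10,489,808.00.
DCL = total CM / (EBIT − I) = £24,665,722.00 / £10,489,808.00 = 2.3514.
%ΔEPS = DCL × %ΔSales = 2.3514 × -10.0% = -23.5%.

-23.5%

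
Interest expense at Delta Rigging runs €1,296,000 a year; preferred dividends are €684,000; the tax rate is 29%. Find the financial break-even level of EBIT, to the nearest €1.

Grossing the preferred dividend up to pre-tax terms: €684,000 / (1 − 0.29) = €963,380.28.
Financial break-even EBIT = interest + D_p ÷ (1 − t) = €1,296,000 + €963,380.28 = €2,259,380.28.

€2,259,380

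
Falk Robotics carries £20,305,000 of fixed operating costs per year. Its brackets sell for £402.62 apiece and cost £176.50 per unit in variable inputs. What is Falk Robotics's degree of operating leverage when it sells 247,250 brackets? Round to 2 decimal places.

Contribution at this volume is 247,250 × £226.12 = £55,908,170.00.
Subtracting fixed costs: EBIT = £55,908,170.00 − £20,305,000 = £35,603,170.00.
DOL = contribution ÷ EBIT = £55,908,170.00 ÷ £35,603,170.00 = 1.5703.

1.57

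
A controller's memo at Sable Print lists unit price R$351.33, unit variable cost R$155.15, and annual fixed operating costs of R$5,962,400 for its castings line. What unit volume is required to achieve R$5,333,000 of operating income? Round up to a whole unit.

57,577 castings

Each unit contributes R$351.33 − R$155.15 = R$196.18.
Need Q such that Q × R$196.18 − R$5,962,400 = R$5,333,000, i.e. Q = R$11,295,400 / R$196.18 = 57,576.72 → 57,577.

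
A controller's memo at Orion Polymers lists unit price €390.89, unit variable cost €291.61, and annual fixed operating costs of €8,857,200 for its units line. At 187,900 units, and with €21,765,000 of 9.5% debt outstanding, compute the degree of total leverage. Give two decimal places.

2.41

Total contribution margin = 187,900 × €99.28 = €18,654,712.00.
Operating income = contribution − fixed costs = €18,654,712.00 − €8,857,200 = €9,797,512.00. Interest = €2,067,675.00.
DOL = €18,654,712.00 ÷ €9,797,512.00 = 1.9040; DFL = €9,797,512.00 ÷ €7,729,837.00 = 1.2675.
Combined leverage = 1.9040 × 1.2675 = 2.4133.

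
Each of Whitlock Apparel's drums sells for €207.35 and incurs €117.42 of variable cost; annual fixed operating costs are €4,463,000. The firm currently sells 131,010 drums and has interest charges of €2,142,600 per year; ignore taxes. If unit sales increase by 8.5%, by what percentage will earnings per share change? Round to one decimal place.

Total contribution margin = 131,010 × €89.93 = €11,781,729.30.
Subtracting fixed costs: EBIT = €11,781,729.30 − €4,463,000 = €7,318,729.30.
Interest = €2,142,600.00, so EBIT − I = €5,176,129.30.
DCL = total CM / (EBIT − I) = €11,781,729.30 / €5,176,129.30 = 2.2762.
%ΔEPS = DCL × %ΔSales = 2.2762 × +8.5% = +19.3%.

+19.3%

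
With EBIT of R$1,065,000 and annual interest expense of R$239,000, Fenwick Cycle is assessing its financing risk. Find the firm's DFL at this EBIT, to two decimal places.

Annual interest charges come to R$239,000.00.
DFL = EBIT ÷ (EBIT − I) = R$1,065,000 ÷ (R$1,065,000 − R$239,000.00) = R$1,065,000 ÷ R$826,000.00 = 1.2893.

1.29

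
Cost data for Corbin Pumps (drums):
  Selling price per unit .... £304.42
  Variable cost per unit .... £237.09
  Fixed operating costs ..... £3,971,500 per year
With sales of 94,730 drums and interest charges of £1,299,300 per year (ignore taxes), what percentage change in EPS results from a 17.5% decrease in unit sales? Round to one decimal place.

-100.8%

Total contribution margin = 94,730 × £67.33 = £6,378,170.90.
Operating income = contribution − fixed costs = £6,378,170.90 − £3,971,500 = £2,406,670.90.
After interest of £1,299,300.00, pre-tax earnings = £1,107,370.90.
DCL = total CM / (EBIT − I) = £6,378,170.90 / £1,107,370.90 = 5.7597.
EPS therefore changes by 5.7597 × (-17.5%) = -100.8%.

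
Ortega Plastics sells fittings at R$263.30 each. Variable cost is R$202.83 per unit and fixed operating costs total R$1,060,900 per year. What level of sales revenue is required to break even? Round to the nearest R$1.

R$4,619,398

CM per unit = R$263.30 − R$202.83 = R$60.47; CM ratio = R$60.47 / R$263.30 = 0.2297.
Break-even revenue = fixed costs × price ÷ CM = R$1,060,900 × R$263.30 ÷ R$60.47 = R$4,619,398.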